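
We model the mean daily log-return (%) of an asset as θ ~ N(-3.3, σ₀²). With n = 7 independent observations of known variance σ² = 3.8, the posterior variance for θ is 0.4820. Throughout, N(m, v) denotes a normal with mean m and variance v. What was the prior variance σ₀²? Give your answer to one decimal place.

σ₀² = 4.3

For the Normal–Normal model with known σ², precisions add: τ_n = τ₀ + n/σ².
So 1/σ₀² = 1/0.4820 − 7/3.8 = 2.074689 − 1.842105 = 0.232584.
Hence σ₀² = 1/0.232584 ≈ 4.3.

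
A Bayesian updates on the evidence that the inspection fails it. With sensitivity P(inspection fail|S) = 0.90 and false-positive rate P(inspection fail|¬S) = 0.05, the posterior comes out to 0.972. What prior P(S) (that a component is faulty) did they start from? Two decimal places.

In odds form, posterior odds = prior odds × likelihood ratio, so prior odds = posterior odds ÷ LR.
Posterior odds = 0.972/(1−0.972) = 34.7143. LR = 0.90/0.05 = 18.0000.
Prior odds = 34.7143/18.0000 = 1.9286, so P(S) = 1.9286/(1+1.9286) ≈ 0.66.

P(S) = 0.66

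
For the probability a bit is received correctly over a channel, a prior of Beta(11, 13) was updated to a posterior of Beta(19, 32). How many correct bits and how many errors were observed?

Under Beta–binomial conjugacy the posterior parameters are (a+s, b+f).
So s = 19 − 11 = 8 and f = 32 − 13 = 19.

8 correct bits and 19 errors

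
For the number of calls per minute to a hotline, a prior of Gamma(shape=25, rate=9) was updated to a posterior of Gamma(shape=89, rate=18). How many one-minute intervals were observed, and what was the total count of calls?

A Gamma(α, β) prior (rate parametrization) on a Poisson rate with n observations summing to S gives posterior Gamma(α+S, β+n).
Matching: Σxᵢ = 89 − 25 = 64 and n = 18 − 9 = 9.

n = 9 one-minute intervals with total 64 calls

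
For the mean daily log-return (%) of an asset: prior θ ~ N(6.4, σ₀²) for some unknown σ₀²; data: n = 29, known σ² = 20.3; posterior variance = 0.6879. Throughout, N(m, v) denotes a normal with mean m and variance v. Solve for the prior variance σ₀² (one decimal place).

σ₀² = 39.8

For the Normal–Normal model with known σ², precisions add: τ_n = τ₀ + n/σ².
So 1/σ₀² = 1/0.6879 − 29/20.3 = 1.453700 − 1.428571 = 0.025129.
Hence σ₀² = 1/0.025129 ≈ 39.8.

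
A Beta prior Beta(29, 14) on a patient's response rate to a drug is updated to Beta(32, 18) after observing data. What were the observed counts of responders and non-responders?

A Beta(α, β) prior with s successes and f failures in binomial data gives a Beta(α+s, β+f) posterior.
So s = 32 − 29 = 3 and f = 18 − 14 = 4.

3 responders and 4 non-responders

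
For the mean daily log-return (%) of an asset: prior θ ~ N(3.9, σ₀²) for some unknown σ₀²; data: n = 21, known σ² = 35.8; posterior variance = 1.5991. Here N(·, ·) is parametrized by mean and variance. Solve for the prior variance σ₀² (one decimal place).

σ₀² = 25.8

Posterior precision equals prior precision plus data precision: 1/σ_n² = 1/σ₀² + n/σ².
So 1/σ₀² = 1/1.5991 − 21/35.8 = 0.625352 − 0.586592 = 0.038760.
Hence σ₀² = 1/0.038760 ≈ 25.8.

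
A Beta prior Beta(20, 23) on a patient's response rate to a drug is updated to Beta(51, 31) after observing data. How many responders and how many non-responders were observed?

31 responders and 8 non-responders

Beta is conjugate to the binomial likelihood: posterior = Beta(α+s, β+f).
Match parameters: s=51−20=31, f=31−23=8.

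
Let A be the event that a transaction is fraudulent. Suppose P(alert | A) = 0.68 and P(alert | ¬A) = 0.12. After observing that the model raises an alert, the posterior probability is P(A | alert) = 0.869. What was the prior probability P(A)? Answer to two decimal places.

P(A) = 0.54

Bayes' rule in odds form gives O(A|E) = O(A)·[P(E|A)/P(E|¬A)], hence O(A) = O(A|E)/LR.
Posterior odds = 0.869/(1−0.869) = 6.6336. LR = 0.68/0.12 = 5.6667.
Prior odds = 6.6336/5.6667 = 1.1706, so P(A) = 1.1706/(1+1.1706) ≈ 0.54.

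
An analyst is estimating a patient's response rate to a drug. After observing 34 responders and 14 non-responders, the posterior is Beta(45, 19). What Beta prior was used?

Under Beta–binomial conjugacy the posterior parameters are (a+s, b+f).
So a = 45 − 34 = 11 and b = 19 − 14 = 5.

Beta(11, 5)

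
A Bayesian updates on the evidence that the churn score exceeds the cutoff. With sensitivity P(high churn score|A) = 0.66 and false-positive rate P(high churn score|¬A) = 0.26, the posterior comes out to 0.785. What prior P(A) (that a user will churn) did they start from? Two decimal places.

P(A) = 0.59

In odds form, posterior odds = prior odds × likelihood ratio, so prior odds = posterior odds ÷ LR.
Posterior odds = 0.785/(1−0.785) = 3.6512. LR = 0.66/0.26 = 2.5385.
Prior odds = 3.6512/2.5385 = 1.4383, so P(A) = 1.4383/(1+1.4383) ≈ 0.59.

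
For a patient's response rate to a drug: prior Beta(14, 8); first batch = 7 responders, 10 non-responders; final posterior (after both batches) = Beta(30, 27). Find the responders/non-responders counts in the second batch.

Sequential conjugate updates are equivalent to a single update on the pooled data, so total successes = posterior α − prior α and total failures = posterior β − prior β.
Total across both batches: 30−14=16 responders, 27−8=19 non-responders.
Subtract the first batch: 16−7=9 responders and 19−10=9 non-responders.

9 responders and 9 non-responders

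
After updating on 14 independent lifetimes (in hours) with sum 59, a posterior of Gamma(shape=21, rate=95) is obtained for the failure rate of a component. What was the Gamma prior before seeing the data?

For an exponential likelihood with a Gamma(α, β) prior on the rate, n observations with total T give posterior Gamma(α+n, β+T).
So α = 21 − 14 = 7 and β = 95 − 59 = 36.

Gamma(shape=7, rate=36)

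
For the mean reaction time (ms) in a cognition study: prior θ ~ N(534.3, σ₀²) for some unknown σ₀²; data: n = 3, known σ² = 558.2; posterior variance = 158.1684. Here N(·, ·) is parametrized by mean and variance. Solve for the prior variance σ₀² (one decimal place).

σ₀² = 1054.9

For the Normal–Normal model with known σ², precisions add: τ_n = τ₀ + n/σ².
So 1/σ₀² = 1/158.1684 − 3/558.2 = 0.006322 − 0.005374 = 0.000948.
Hence σ₀² = 1/0.000948 ≈ 1054.9.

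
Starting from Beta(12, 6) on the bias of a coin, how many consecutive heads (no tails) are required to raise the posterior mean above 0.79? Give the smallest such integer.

After k heads and 0 tails the posterior is Beta(12+k, 6), with mean (12+k)/(12+6+k).
Set (12+k)/(18+k) > 0.79 and solve: k > (0.79·18 − 12)/(1 − 0.79) = 10.571.
The smallest integer exceeding 10.571 is 11, and checking k=11: (23)/(29) = 0.7931 > 0.79.

k = 11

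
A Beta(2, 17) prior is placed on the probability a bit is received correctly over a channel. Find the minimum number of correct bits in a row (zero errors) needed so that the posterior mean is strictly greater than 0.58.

After k correct bits and 0 errors the posterior is Beta(2+k, 17), with mean (2+k)/(2+17+k).
Set (2+k)/(19+k) > 0.58 and solve: k > (0.58·19 − 2)/(1 − 0.58) = 21.476.
The smallest integer exceeding 21.476 is 22.

k = 22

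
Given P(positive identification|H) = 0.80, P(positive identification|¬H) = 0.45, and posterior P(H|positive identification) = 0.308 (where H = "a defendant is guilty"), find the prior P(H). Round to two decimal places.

P(H) = 0.20

In odds form, posterior odds = prior odds × likelihood ratio, so prior odds = posterior odds ÷ LR.
Posterior odds = 0.308/(1−0.308) = 0.4451. LR = 0.80/0.45 = 1.7778.
Prior odds = 0.4451/1.7778 = 0.2504, so P(H) = 0.2504/(1+0.2504) ≈ 0.20.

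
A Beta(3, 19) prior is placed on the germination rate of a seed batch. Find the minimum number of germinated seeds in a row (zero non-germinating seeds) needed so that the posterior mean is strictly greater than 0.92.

k = 216

After k germinated seeds and 0 non-germinating seeds the posterior is Beta(3+k, 19), with mean (3+k)/(3+19+k).
Set (3+k)/(22+k) > 0.92 and solve: k > (0.92·22 − 3)/(1 − 0.92) = 215.500.
The smallest integer exceeding 215.500 is 216, and checking k=216: (219)/(238) = 0.9202 > 0.92.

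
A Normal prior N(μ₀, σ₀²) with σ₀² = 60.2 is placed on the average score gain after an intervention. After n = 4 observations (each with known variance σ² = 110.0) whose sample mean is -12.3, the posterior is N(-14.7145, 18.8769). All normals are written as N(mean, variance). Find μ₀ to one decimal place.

μ₀ = -20.0

With known observation variance, the Normal–Normal posterior has precision τ_n = τ₀ + n/σ² and mean μ_n = (τ₀μ₀ + (n/σ²)x̄)/τ_n.
Here τ₀ = 1/60.2 = 0.016611 and τ_data = 4/110.0 = 0.036364, so τ_n = 0.052975.
Rearranging for μ₀: μ₀ = (μ_n·τ_n − τ_data·x̄)/τ₀ = (-14.7145·0.052975 − 0.036364·-12.3) / 0.016611 = -0.332223/0.016611 ≈ -20.0.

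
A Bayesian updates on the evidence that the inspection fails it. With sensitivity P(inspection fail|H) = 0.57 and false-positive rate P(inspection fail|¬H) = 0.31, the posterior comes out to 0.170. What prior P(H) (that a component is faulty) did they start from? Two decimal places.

P(H) = 0.10

Bayes' rule in odds form gives O(H|E) = O(H)·[P(E|H)/P(E|¬H)], hence O(H) = O(H|E)/LR.
Posterior odds = 0.170/(1−0.170) = 0.2048. LR = 0.57/0.31 = 1.8387.
Prior odds = 0.2048/1.8387 = 0.1114, so P(H) = 0.1114/(1+0.1114) ≈ 0.10.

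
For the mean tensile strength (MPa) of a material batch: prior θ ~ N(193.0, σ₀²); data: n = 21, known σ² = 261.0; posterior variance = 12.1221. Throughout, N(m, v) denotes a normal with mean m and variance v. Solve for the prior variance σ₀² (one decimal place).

For the Normal–Normal model with known σ², precisions add: τ_n = τ₀ + n/σ².
So 1/σ₀² = 1/12.1221 − 21/261.0 = 0.082494 − 0.080460 = 0.002034.
Hence σ₀² = 1/0.002034 ≈ 491.6.

σ₀² = 491.6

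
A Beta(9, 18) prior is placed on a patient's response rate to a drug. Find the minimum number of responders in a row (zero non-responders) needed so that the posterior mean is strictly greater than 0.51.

After k responders and 0 non-responders the posterior is Beta(9+k, 18), with mean (9+k)/(9+18+k).
Set (9+k)/(27+k) > 0.51 and solve: k > (0.51·27 − 9)/(1 − 0.51) = 9.735.
The smallest integer exceeding 9.735 is 10, and checking k=10: (19)/(37) = 0.5135 > 0.51.

k = 10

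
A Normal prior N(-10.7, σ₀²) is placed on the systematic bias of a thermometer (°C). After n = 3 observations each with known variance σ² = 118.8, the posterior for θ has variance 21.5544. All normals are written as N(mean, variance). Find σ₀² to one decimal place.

Posterior precision equals prior precision plus data precision: 1/σ_n² = 1/σ₀² + n/σ².
So 1/σ₀² = 1/21.5544 − 3/118.8 = 0.046394 − 0.025253 = 0.021141.
Hence σ₀² = 1/0.021141 ≈ 47.3.

σ₀² = 47.3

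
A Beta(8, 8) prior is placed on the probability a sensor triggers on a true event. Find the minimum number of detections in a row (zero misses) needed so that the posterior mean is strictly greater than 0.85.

After k detections and 0 misses the posterior is Beta(8+k, 8), with mean (8+k)/(8+8+k).
Set (8+k)/(16+k) > 0.85 and solve: k > (0.85·16 − 8)/(1 − 0.85) = 37.333.
The smallest integer exceeding 37.333 is 38.

k = 38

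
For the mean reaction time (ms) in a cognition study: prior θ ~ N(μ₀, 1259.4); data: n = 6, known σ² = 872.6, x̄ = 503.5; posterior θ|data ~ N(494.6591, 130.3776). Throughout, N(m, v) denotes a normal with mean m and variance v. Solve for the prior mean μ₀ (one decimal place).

The posterior mean is a precision-weighted average: μ_n = (τ₀μ₀ + τ_data·x̄)/(τ₀+τ_data), with τ₀=1/σ₀² and τ_data=n/σ².
Here τ₀ = 1/1259.4 = 0.000794 and τ_data = 6/872.6 = 0.006876, so τ_n = 0.007670.
Rearranging for μ₀: μ₀ = (μ_n·τ_n − τ_data·x̄)/τ₀ = (494.6591·0.007670 − 0.006876·503.5) / 0.000794 = 0.331969/0.000794 ≈ 418.1.

μ₀ = 418.1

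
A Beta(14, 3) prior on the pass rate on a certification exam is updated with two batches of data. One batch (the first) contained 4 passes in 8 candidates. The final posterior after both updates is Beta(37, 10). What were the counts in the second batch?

19 passes and 3 failures

Because Beta–binomial updating is additive in the counts, the combined data contributed (α_post−α_prior, β_post−β_prior) successes and failures.
Total across both batches: 37−14=23 passes, 10−3=7 failures.
Subtract the first batch: 23−4=19 passes and 7−4=3 failures.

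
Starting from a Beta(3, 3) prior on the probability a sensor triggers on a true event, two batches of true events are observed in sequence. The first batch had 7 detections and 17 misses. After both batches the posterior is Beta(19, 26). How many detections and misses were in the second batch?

Because Beta–binomial updating is additive in the counts, the combined data contributed (α_post−α_prior, β_post−β_prior) successes and failures.
Total across both batches: 19−3=16 detections, 26−3=23 misses.
Subtract the first batch: 16−7=9 detections and 23−17=6 misses.

9 detections and 6 misses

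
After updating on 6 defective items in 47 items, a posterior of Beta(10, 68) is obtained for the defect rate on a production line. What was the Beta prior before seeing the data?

Under Beta–binomial conjugacy the posterior parameters are (α+s, β+f).
So α = 10 − 6 = 4 and β = 68 − 41 = 27.

Beta(4, 27)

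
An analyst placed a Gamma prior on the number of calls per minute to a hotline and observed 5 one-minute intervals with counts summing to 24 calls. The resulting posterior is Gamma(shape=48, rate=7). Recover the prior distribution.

Gamma(shape=24, rate=2)

Gamma–Poisson conjugacy: posterior shape = α + Σxᵢ, posterior rate = β + n.
So α = 48 − 24 = 24 and β = 7 − 5 = 2.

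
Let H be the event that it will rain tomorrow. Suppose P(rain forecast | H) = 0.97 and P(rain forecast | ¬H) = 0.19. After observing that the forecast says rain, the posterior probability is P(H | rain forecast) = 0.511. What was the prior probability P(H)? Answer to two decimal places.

Bayes' rule in odds form gives O(H|E) = O(H)·[P(E|H)/P(E|¬H)], hence O(H) = O(H|E)/LR.
Posterior odds = 0.511/(1−0.511) = 1.0450. LR = 0.97/0.19 = 5.1053.
Prior odds = 1.0450/5.1053 = 0.2047, so P(H) = 0.2047/(1+0.2047) ≈ 0.17.

P(H) = 0.17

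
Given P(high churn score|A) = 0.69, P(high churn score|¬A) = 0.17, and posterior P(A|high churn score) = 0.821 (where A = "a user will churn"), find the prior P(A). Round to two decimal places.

P(A) = 0.53

In odds form, posterior odds = prior odds × likelihood ratio, so prior odds = posterior odds ÷ LR.
Posterior odds = 0.821/(1−0.821) = 4.5866. LR = 0.69/0.17 = 4.0588.
Prior odds = 4.5866/4.0588 = 1.1300, so P(A) = 1.1300/(1+1.1300) ≈ 0.53.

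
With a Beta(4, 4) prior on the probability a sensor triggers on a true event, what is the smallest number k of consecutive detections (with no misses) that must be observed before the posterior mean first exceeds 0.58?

After k detections and 0 misses the posterior is Beta(4+k, 4), with mean (4+k)/(4+4+k).
Set (4+k)/(8+k) > 0.58 and solve: k > (0.58·8 − 4)/(1 − 0.58) = 1.524.
The smallest integer exceeding 1.524 is 2, and checking k=2: (6)/(10) = 0.6000 > 0.58.

k = 2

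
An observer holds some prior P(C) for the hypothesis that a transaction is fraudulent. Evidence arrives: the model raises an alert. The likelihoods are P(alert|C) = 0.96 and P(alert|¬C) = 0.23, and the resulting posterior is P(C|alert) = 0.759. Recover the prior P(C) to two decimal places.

Bayes' rule in odds form gives O(C|E) = O(C)·[P(E|C)/P(E|¬C)], hence O(C) = O(C|E)/LR.
Posterior odds = 0.759/(1−0.759) = 3.1494. LR = 0.96/0.23 = 4.1739.
Prior odds = 3.1494/4.1739 = 0.7545, so P(C) = 0.7545/(1+0.7545) ≈ 0.43.

P(C) = 0.43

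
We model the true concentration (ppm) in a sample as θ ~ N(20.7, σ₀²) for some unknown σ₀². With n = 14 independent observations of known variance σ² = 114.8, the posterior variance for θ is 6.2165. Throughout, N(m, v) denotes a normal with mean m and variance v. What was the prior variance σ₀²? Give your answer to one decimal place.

σ₀² = 25.7

Posterior precision equals prior precision plus data precision: 1/σ_n² = 1/σ₀² + n/σ².
So 1/σ₀² = 1/6.2165 − 14/114.8 = 0.160862 − 0.121951 = 0.038911.
Hence σ₀² = 1/0.038911 ≈ 25.7.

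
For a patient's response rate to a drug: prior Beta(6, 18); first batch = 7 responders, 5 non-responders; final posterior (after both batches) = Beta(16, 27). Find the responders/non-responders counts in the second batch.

Because Beta–binomial updating is additive in the counts, the combined data contributed (α_post−α_prior, β_post−β_prior) successes and failures.
Total across both batches: 16−6=10 responders, 27−18=9 non-responders.
Subtract the first batch: 10−7=3 responders and 9−5=4 non-responders.

3 responders and 4 non-responders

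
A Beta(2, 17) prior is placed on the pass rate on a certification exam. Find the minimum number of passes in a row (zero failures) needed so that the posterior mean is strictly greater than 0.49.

After k passes and 0 failures the posterior is Beta(2+k, 17), with mean (2+k)/(2+17+k).
Set (2+k)/(19+k) > 0.49 and solve: k > (0.49·19 − 2)/(1 − 0.49) = 14.333.
The smallest integer exceeding 14.333 is 15, and checking k=15: (17)/(34) = 0.5000 > 0.49.

k = 15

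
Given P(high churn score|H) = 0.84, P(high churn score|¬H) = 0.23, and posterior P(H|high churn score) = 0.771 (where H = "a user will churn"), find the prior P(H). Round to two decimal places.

Bayes' rule in odds form gives O(H|E) = O(H)·[P(E|H)/P(E|¬H)], hence O(H) = O(H|E)/LR.
Posterior odds = 0.771/(1−0.771) = 3.3668. LR = 0.84/0.23 = 3.6522.
Prior odds = 3.3668/3.6522 = 0.9219, so P(H) = 0.9219/(1+0.9219) ≈ 0.48.

P(H) = 0.48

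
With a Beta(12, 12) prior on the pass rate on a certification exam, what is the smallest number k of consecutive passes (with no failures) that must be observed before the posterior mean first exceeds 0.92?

k = 127

After k passes and 0 failures the posterior is Beta(12+k, 12), with mean (12+k)/(12+12+k).
Set (12+k)/(24+k) > 0.92 and solve: k > (0.92·24 − 12)/(1 − 0.92) = 126.000.
The smallest integer exceeding 126.000 is 127.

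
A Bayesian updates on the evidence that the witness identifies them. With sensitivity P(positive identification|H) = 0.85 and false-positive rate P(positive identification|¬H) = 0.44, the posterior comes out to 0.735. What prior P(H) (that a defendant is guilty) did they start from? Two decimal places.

In odds form, posterior odds = prior odds × likelihood ratio, so prior odds = posterior odds ÷ LR.
Posterior odds = 0.735/(1−0.735) = 2.7736. LR = 0.85/0.44 = 1.9318.
Prior odds = 2.7736/1.9318 = 1.4358, so P(H) = 1.4358/(1+1.4358) ≈ 0.59.

P(H) = 0.59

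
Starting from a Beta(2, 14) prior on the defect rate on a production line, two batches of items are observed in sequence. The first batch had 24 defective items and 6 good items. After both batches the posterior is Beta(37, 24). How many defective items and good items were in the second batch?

Because Beta–binomial updating is additive in the counts, the combined data contributed (α_post−α_prior, β_post−β_prior) successes and failures.
Total across both batches: 37−2=35 defective items, 24−14=10 good items.
Subtract the first batch: 35−24=11 defective items and 10−6=4 good items.

11 defective items and 4 good items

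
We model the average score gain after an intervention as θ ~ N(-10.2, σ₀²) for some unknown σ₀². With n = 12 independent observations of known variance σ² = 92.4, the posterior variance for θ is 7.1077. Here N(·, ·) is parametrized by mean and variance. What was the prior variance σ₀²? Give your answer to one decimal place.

σ₀² = 92.4

For the Normal–Normal model with known σ², precisions add: τ_n = τ₀ + n/σ².
So 1/σ₀² = 1/7.1077 − 12/92.4 = 0.140692 − 0.129870 = 0.010822.
Hence σ₀² = 1/0.010822 ≈ 92.4.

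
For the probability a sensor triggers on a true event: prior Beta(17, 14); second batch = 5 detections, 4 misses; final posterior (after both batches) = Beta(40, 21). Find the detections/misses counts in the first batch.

Sequential conjugate updates are equivalent to a single update on the pooled data, so total successes = posterior α − prior α and total failures = posterior β − prior β.
Total across both batches: 40−17=23 detections, 21−14=7 misses.
Subtract the second batch: 23−5=18 detections and 7−4=3 misses.

18 detections and 3 misses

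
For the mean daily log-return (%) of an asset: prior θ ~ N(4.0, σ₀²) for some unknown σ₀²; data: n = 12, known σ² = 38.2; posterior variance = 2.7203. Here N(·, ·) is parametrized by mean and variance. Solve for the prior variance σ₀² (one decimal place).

σ₀² = 18.7

Posterior precision equals prior precision plus data precision: 1/σ_n² = 1/σ₀² + n/σ².
So 1/σ₀² = 1/2.7203 − 12/38.2 = 0.367607 − 0.314136 = 0.053471.
Hence σ₀² = 1/0.053471 ≈ 18.7.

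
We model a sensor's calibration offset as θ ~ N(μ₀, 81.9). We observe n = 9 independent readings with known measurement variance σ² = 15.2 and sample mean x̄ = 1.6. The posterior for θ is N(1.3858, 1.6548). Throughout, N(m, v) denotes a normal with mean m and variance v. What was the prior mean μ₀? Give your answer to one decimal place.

μ₀ = -9.0

The posterior mean is a precision-weighted average: μ_n = (τ₀μ₀ + τ_data·x̄)/(τ₀+τ_data), with τ₀=1/σ₀² and τ_data=n/σ².
Here τ₀ = 1/81.9 = 0.012210 and τ_data = 9/15.2 = 0.592105, so τ_n = 0.604315.
Rearranging for μ₀: μ₀ = (μ_n·τ_n − τ_data·x̄)/τ₀ = (1.3858·0.604315 − 0.592105·1.6) / 0.012210 = -0.109908/0.012210 ≈ -9.0.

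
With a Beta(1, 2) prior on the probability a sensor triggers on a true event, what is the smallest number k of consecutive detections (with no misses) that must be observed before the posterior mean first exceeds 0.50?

k = 2

After k detections and 0 misses the posterior is Beta(1+k, 2), with mean (1+k)/(1+2+k).
Set (1+k)/(3+k) > 0.50 and solve: k > (0.50·3 − 1)/(1 − 0.50) = 1.000.
The smallest integer exceeding 1.000 is 2.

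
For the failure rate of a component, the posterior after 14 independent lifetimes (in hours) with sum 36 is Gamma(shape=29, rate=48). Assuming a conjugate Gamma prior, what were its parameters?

For an exponential likelihood with a Gamma(α, β) prior on the rate, n observations with total T give posterior Gamma(α+n, β+T).
So α = 29 − 14 = 15 and β = 48 − 36 = 12.

Gamma(shape=15, rate=12)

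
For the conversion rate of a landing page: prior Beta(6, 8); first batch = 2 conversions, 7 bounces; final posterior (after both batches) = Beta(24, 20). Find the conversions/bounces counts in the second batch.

Because Beta–binomial updating is additive in the counts, the combined data contributed (α_post−α_prior, β_post−β_prior) successes and failures.
Total across both batches: 24−6=18 conversions, 20−8=12 bounces.
Subtract the first batch: 18−2=16 conversions and 12−7=5 bounces.

16 conversions and 5 bounces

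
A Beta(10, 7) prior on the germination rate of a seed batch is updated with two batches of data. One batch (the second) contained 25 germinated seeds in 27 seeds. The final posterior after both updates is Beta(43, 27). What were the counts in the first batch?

Because Beta–binomial updating is additive in the counts, the combined data contributed (α_post−α_prior, β_post−β_prior) successes and failures.
Total across both batches: 43−10=33 germinated seeds, 27−7=20 non-germinating seeds.
Subtract the second batch: 33−25=8 germinated seeds and 20−2=18 non-germinating seeds.

8 germinated seeds and 18 non-germinating seeds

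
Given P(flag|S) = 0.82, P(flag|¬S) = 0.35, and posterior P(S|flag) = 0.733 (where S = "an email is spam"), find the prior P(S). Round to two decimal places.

Bayes' rule in odds form gives O(S|E) = O(S)·[P(E|S)/P(E|¬S)], hence O(S) = O(S|E)/LR.
Posterior odds = 0.733/(1−0.733) = 2.7453. LR = 0.82/0.35 = 2.3429.
Prior odds = 2.7453/2.3429 = 1.1718, so P(S) = 1.1718/(1+1.1718) ≈ 0.54.

P(S) = 0.54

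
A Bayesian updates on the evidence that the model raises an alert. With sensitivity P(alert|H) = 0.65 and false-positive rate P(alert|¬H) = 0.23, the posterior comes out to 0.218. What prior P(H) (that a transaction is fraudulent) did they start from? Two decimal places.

In odds form, posterior odds = prior odds × likelihood ratio, so prior odds = posterior odds ÷ LR.
Posterior odds = 0.218/(1−0.218) = 0.2788. LR = 0.65/0.23 = 2.8261.
Prior odds = 0.2788/2.8261 = 0.0987, so P(H) = 0.0987/(1+0.0987) ≈ 0.09.

P(H) = 0.09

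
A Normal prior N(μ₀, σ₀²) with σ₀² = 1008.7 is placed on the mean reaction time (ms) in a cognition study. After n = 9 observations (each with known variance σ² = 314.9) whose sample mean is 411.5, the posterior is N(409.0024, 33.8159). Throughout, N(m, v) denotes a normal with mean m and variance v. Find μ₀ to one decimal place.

μ₀ = 337.0

With known observation variance, the Normal–Normal posterior has precision τ_n = τ₀ + n/σ² and mean μ_n = (τ₀μ₀ + (n/σ²)x̄)/τ_n.
Here τ₀ = 1/1008.7 = 0.000991 and τ_data = 9/314.9 = 0.028581, so τ_n = 0.029572.
Rearranging for μ₀: μ₀ = (μ_n·τ_n − τ_data·x̄)/τ₀ = (409.0024·0.029572 − 0.028581·411.5) / 0.000991 = 0.333937/0.000991 ≈ 337.0.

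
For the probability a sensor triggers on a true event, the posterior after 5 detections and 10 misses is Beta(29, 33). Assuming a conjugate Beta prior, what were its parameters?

A Beta(a, b) prior with s successes and f failures in binomial data gives a Beta(a+s, b+f) posterior.
Subtract the data counts: 29−5=24, 33−10=23.

Beta(24, 23)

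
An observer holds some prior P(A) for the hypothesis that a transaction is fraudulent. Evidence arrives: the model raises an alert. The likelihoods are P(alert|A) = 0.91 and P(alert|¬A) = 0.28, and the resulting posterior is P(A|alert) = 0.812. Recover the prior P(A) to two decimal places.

P(A) = 0.57

Bayes' rule in odds form gives O(A|E) = O(A)·[P(E|A)/P(E|¬A)], hence O(A) = O(A|E)/LR.
Posterior odds = 0.812/(1−0.812) = 4.3191. LR = 0.91/0.28 = 3.2500.
Prior odds = 4.3191/3.2500 = 1.3290, so P(A) = 1.3290/(1+1.3290) ≈ 0.57.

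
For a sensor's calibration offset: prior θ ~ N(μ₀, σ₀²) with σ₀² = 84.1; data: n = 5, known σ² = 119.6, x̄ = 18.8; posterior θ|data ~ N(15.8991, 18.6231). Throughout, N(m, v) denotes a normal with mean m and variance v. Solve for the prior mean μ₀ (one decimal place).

μ₀ = 5.7

The posterior mean is a precision-weighted average: μ_n = (τ₀μ₀ + τ_data·x̄)/(τ₀+τ_data), with τ₀=1/σ₀² and τ_data=n/σ².
Here τ₀ = 1/84.1 = 0.011891 and τ_data = 5/119.6 = 0.041806, so τ_n = 0.053697.
Rearranging for μ₀: μ₀ = (μ_n·τ_n − τ_data·x̄)/τ₀ = (15.8991·0.053697 − 0.041806·18.8) / 0.011891 = 0.067781/0.011891 ≈ 5.7.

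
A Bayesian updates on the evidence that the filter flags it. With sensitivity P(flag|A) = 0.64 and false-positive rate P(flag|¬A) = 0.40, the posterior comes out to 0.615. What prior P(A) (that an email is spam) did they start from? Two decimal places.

In odds form, posterior odds = prior odds × likelihood ratio, so prior odds = posterior odds ÷ LR.
Posterior odds = 0.615/(1−0.615) = 1.5974. LR = 0.64/0.40 = 1.6000.
Prior odds = 1.5974/1.6000 = 0.9984, so P(A) = 0.9984/(1+0.9984) ≈ 0.50.

P(A) = 0.50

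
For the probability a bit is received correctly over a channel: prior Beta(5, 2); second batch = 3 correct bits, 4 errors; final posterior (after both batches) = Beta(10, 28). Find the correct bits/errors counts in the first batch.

2 correct bits and 22 errors

Because Beta–binomial updating is additive in the counts, the combined data contributed (α_post−α_prior, β_post−β_prior) successes and failures.
Total across both batches: 10−5=5 correct bits, 28−2=26 errors.
Subtract the second batch: 5−3=2 correct bits and 26−4=22 errors.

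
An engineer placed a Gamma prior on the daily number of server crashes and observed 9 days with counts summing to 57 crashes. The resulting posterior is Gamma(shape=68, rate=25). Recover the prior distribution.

Gamma(shape=11, rate=16)

A Gamma(α, β) prior (rate parametrization) on a Poisson rate with n observations summing to S gives posterior Gamma(α+S, β+n).
So α = 68 − 57 = 11 and β = 25 − 9 = 16.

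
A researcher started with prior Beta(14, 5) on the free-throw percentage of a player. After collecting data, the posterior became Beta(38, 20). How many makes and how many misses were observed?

24 makes and 15 misses

Under Beta–binomial conjugacy the posterior parameters are (α+s, β+f).
Match parameters: s=38−14=24, f=20−5=15.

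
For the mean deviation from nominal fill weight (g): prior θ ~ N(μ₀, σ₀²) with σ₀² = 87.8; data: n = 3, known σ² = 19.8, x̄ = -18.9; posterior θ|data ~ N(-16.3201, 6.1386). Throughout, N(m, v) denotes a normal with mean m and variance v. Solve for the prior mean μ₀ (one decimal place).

With known observation variance, the Normal–Normal posterior has precision τ_n = τ₀ + n/σ² and mean μ_n = (τ₀μ₀ + (n/σ²)x̄)/τ_n.
Here τ₀ = 1/87.8 = 0.011390 and τ_data = 3/19.8 = 0.151515, so τ_n = 0.162905.
Rearranging for μ₀: μ₀ = (μ_n·τ_n − τ_data·x̄)/τ₀ = (-16.3201·0.162905 − 0.151515·-18.9) / 0.011390 = 0.205008/0.011390 ≈ 18.0.

μ₀ = 18.0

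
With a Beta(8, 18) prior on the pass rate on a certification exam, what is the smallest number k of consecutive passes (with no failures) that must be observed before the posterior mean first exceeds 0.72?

After k passes and 0 failures the posterior is Beta(8+k, 18), with mean (8+k)/(8+18+k).
Set (8+k)/(26+k) > 0.72 and solve: k > (0.72·26 − 8)/(1 − 0.72) = 38.286.
The smallest integer exceeding 38.286 is 39.

k = 39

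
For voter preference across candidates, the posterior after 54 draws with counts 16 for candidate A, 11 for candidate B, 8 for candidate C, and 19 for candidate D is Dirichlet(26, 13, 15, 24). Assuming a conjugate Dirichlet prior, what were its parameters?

For a Dirichlet(α) prior with multinomial counts c, the posterior is Dirichlet(α + c) componentwise.
Subtract each count from the matching posterior parameter: 26−16=10, 13−11=2, 15−8=7, 24−19=5.

Dirichlet(10, 2, 7, 5)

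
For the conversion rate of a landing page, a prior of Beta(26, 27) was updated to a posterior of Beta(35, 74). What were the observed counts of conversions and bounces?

9 conversions and 47 bounces

Beta is conjugate to the binomial likelihood: posterior = Beta(a+s, b+f).
Match parameters: s=35−26=9, f=74−27=47.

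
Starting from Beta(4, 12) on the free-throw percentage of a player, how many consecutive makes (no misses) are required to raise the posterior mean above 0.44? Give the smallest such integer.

After k makes and 0 misses the posterior is Beta(4+k, 12), with mean (4+k)/(4+12+k).
Set (4+k)/(16+k) > 0.44 and solve: k > (0.44·16 − 4)/(1 − 0.44) = 5.429.
The smallest integer exceeding 5.429 is 6, and checking k=6: (10)/(22) = 0.4545 > 0.44.

k = 6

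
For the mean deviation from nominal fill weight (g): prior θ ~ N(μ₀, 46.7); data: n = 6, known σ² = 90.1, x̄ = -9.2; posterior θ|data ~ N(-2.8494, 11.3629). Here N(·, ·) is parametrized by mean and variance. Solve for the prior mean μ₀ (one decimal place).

The posterior mean is a precision-weighted average: μ_n = (τ₀μ₀ + τ_data·x̄)/(τ₀+τ_data), with τ₀=1/σ₀² and τ_data=n/σ².
Here τ₀ = 1/46.7 = 0.021413 and τ_data = 6/90.1 = 0.066593, so τ_n = 0.088006.
Rearranging for μ₀: μ₀ = (μ_n·τ_n − τ_data·x̄)/τ₀ = (-2.8494·0.088006 − 0.066593·-9.2) / 0.021413 = 0.361891/0.021413 ≈ 16.9.

μ₀ = 16.9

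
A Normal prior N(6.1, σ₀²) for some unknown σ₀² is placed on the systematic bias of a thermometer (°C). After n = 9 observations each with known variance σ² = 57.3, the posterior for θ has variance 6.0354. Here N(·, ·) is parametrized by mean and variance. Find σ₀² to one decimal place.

Posterior precision equals prior precision plus data precision: 1/σ_n² = 1/σ₀² + n/σ².
So 1/σ₀² = 1/6.0354 − 9/57.3 = 0.165689 − 0.157068 = 0.008621.
Hence σ₀² = 1/0.008621 ≈ 116.0.

σ₀² = 116.0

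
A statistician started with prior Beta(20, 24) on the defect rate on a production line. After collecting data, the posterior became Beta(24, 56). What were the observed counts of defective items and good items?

4 defective items and 32 good items

Beta is conjugate to the binomial likelihood: posterior = Beta(a+s, b+f).
So s = 24 − 20 = 4 and f = 56 − 24 = 32.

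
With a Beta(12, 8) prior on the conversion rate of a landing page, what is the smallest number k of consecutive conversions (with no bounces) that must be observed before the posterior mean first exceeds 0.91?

k = 69

After k conversions and 0 bounces the posterior is Beta(12+k, 8), with mean (12+k)/(12+8+k).
Set (12+k)/(20+k) > 0.91 and solve: k > (0.91·20 − 12)/(1 − 0.91) = 68.889.
The smallest integer exceeding 68.889 is 69.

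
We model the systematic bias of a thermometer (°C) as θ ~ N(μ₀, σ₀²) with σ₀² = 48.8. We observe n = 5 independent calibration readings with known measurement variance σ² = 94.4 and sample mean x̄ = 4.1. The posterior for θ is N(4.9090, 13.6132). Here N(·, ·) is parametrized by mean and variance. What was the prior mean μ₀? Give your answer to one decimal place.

The posterior mean is a precision-weighted average: μ_n = (τ₀μ₀ + τ_data·x̄)/(τ₀+τ_data), with τ₀=1/σ₀² and τ_data=n/σ².
Here τ₀ = 1/48.8 = 0.020492 and τ_data = 5/94.4 = 0.052966, so τ_n = 0.073458.
Rearranging for μ₀: μ₀ = (μ_n·τ_n − τ_data·x̄)/τ₀ = (4.9090·0.073458 − 0.052966·4.1) / 0.020492 = 0.143445/0.020492 ≈ 7.0.

μ₀ = 7.0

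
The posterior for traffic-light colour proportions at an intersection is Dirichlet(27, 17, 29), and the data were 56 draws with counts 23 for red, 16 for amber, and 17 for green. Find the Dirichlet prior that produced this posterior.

For a Dirichlet(α) prior with multinomial counts c, the posterior is Dirichlet(α + c) componentwise.
Subtract each count from the matching posterior parameter: 27−23=4, 17−16=1, 29−17=12.

Dirichlet(4, 1, 12)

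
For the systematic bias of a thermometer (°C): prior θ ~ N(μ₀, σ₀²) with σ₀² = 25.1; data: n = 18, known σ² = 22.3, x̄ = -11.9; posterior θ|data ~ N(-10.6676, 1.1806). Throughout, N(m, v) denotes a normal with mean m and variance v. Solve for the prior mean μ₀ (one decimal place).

The posterior mean is a precision-weighted average: μ_n = (τ₀μ₀ + τ_data·x̄)/(τ₀+τ_data), with τ₀=1/σ₀² and τ_data=n/σ².
Here τ₀ = 1/25.1 = 0.039841 and τ_data = 18/22.3 = 0.807175, so τ_n = 0.847016.
Rearranging for μ₀: μ₀ = (μ_n·τ_n − τ_data·x̄)/τ₀ = (-10.6676·0.847016 − 0.807175·-11.9) / 0.039841 = 0.569755/0.039841 ≈ 14.3.

μ₀ = 14.3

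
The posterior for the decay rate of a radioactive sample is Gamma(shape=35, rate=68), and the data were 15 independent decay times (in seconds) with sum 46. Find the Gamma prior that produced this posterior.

Gamma(shape=20, rate=22)

Gamma–exponential conjugacy: posterior shape = α + n, posterior rate = β + Σtᵢ.
So α = 35 − 15 = 20 and β = 68 − 46 = 22.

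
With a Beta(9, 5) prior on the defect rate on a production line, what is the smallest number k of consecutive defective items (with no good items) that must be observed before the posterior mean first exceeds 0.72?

After k defective items and 0 good items the posterior is Beta(9+k, 5), with mean (9+k)/(9+5+k).
Set (9+k)/(14+k) > 0.72 and solve: k > (0.72·14 − 9)/(1 − 0.72) = 3.857.
The smallest integer exceeding 3.857 is 4, and checking k=4: (13)/(18) = 0.7222 > 0.72.

k = 4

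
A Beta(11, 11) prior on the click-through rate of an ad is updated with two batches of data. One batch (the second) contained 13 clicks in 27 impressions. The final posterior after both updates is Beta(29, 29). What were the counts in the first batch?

5 clicks and 4 non-clicks

Sequential conjugate updates are equivalent to a single update on the pooled data, so total successes = posterior α − prior α and total failures = posterior β − prior β.
Total across both batches: 29−11=18 clicks, 29−11=18 non-clicks.
Subtract the second batch: 18−13=5 clicks and 18−14=4 non-clicks.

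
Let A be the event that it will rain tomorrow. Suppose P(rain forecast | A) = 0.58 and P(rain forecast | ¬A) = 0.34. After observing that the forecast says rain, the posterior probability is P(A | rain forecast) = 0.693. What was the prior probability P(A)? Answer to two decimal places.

P(A) = 0.57

Bayes' rule in odds form gives O(A|E) = O(A)·[P(E|A)/P(E|¬A)], hence O(A) = O(A|E)/LR.
Posterior odds = 0.693/(1−0.693) = 2.2573. LR = 0.58/0.34 = 1.7059.
Prior odds = 2.2573/1.7059 = 1.3232, so P(A) = 1.3232/(1+1.3232) ≈ 0.57.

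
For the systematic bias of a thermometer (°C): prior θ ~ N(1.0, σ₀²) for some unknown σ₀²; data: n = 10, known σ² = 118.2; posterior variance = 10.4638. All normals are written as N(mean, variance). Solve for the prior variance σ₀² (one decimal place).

σ₀² = 91.2

Posterior precision equals prior precision plus data precision: 1/σ_n² = 1/σ₀² + n/σ².
So 1/σ₀² = 1/10.4638 − 10/118.2 = 0.095568 − 0.084602 = 0.010966.
Hence σ₀² = 1/0.010966 ≈ 91.2.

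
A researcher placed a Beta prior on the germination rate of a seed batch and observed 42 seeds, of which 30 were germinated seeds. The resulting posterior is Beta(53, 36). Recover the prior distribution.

Beta is conjugate to the binomial likelihood: posterior = Beta(a+s, b+f).
So a = 53 − 30 = 23 and b = 36 − 12 = 24.

Beta(23, 24)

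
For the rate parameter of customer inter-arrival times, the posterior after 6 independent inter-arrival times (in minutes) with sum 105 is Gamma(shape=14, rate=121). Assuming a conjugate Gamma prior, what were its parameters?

For an exponential likelihood with a Gamma(α, β) prior on the rate, n observations with total T give posterior Gamma(α+n, β+T).
So α = 14 − 6 = 8 and β = 121 − 105 = 16.

Gamma(shape=8, rate=16)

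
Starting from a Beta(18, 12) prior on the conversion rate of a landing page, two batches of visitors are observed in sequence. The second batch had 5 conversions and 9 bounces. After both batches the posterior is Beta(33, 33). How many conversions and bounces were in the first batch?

Sequential conjugate updates are equivalent to a single update on the pooled data, so total successes = posterior α − prior α and total failures = posterior β − prior β.
Total across both batches: 33−18=15 conversions, 33−12=21 bounces.
Subtract the second batch: 15−5=10 conversions and 21−9=12 bounces.

10 conversions and 12 bounces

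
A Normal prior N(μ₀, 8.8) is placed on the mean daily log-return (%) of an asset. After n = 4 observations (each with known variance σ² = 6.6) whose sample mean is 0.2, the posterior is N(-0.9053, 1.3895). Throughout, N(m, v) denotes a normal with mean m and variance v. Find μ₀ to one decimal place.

The posterior mean is a precision-weighted average: μ_n = (τ₀μ₀ + τ_data·x̄)/(τ₀+τ_data), with τ₀=1/σ₀² and τ_data=n/σ².
Here τ₀ = 1/8.8 = 0.113636 and τ_data = 4/6.6 = 0.606061, so τ_n = 0.719697.
Rearranging for μ₀: μ₀ = (μ_n·τ_n − τ_data·x̄)/τ₀ = (-0.9053·0.719697 − 0.606061·0.2) / 0.113636 = -0.772754/0.113636 ≈ -6.8.

μ₀ = -6.8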